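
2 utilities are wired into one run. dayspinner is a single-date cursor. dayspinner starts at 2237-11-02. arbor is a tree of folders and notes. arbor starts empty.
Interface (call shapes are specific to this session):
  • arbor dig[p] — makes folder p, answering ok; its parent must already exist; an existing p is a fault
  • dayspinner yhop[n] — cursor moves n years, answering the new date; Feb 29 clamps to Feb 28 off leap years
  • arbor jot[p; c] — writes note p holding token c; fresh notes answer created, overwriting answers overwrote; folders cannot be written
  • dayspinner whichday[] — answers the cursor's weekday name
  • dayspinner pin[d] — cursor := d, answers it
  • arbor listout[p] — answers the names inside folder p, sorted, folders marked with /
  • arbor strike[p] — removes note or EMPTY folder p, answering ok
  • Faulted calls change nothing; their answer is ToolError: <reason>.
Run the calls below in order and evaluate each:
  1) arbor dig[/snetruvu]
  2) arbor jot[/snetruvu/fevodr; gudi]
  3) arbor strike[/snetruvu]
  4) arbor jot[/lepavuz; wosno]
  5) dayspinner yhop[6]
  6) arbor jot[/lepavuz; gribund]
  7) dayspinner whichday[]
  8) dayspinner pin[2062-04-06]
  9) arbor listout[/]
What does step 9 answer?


// arbor dig(p=/snetruvu) ~> ok
// arbor jot(p=/snetruvu/fevodr, c=gudi) ~> created
// arbor strike(p=/snetruvu) ~> ToolError: not empty
// arbor jot(p=/lepavuz, c=wosno) ~> created
// dayspinner yhop(n=6) ~> 2243-11-02
// arbor jot(p=/lepavuz, c=gribund) ~> overwrote
// dayspinner whichday() ~> Thursday
// dayspinner pin(d=2062-04-06) ~> 2062-04-06
// arbor listout(p=/) ~> [lepavuz, snetruvu/]

Answer: [lepavuz, snetruvu/]


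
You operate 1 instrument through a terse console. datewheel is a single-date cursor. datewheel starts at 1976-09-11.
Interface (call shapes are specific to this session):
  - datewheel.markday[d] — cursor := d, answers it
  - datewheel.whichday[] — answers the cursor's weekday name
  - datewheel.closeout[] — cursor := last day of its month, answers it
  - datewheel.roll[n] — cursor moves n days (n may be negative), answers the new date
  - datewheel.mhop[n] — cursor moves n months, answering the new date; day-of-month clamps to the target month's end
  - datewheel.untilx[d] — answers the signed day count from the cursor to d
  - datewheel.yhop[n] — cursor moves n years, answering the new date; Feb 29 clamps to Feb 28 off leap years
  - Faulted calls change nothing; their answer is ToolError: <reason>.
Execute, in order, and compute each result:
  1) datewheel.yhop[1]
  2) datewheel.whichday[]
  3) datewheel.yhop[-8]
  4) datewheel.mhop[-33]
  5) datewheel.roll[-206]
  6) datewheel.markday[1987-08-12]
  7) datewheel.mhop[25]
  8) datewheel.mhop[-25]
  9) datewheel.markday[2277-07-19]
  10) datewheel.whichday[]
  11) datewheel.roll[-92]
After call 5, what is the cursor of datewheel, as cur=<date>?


Answer: cur=1966-05-19

Derivation:
Step: datewheel.yhop[n: 1]
Result: 1977-09-11
Step: datewheel.whichday[]
Result: Sunday
Step: datewheel.yhop[n: -8]
Result: 1969-09-11
Step: datewheel.mhop[n: -33]
Result: 1966-12-11
Step: datewheel.roll[n: -206]
Result: 1966-05-19
Step: datewheel.markday[d: 1987-08-12]
Result: 1987-08-12
Step: datewheel.mhop[n: 25]
Result: 1989-09-12
Step: datewheel.mhop[n: -25]
Result: 1987-08-12
Step: datewheel.markday[d: 2277-07-19]
Result: 2277-07-19
Step: datewheel.whichday[]
Result: Thursday
Step: datewheel.roll[n: -92]
Result: 2277-04-18


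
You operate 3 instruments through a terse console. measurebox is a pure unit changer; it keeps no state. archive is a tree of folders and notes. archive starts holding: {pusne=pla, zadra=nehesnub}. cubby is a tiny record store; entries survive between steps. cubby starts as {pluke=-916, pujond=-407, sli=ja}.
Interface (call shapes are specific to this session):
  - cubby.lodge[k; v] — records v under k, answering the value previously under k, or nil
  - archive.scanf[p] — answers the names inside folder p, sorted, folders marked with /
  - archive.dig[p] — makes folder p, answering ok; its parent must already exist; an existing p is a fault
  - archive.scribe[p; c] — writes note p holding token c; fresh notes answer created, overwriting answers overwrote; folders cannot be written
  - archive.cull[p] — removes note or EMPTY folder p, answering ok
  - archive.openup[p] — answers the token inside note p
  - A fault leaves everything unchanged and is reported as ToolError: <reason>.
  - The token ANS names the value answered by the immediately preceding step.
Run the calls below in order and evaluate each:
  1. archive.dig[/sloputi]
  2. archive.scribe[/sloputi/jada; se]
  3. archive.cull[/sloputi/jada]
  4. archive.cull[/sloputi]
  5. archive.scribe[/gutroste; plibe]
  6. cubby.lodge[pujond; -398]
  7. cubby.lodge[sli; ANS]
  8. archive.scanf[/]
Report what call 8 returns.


Next I call dig on p=/sloputi, and see ok.
I try scribe on p=/sloputi/jada, c=se, which returns created.
I use cull on p=/sloputi/jada, and observe ok.
I try cull on p=/sloputi, and see ok.
Invoking scribe on p=/gutroste, c=plibe, → created.
I call lodge on k=pujond, v=-398, yielding -407.
I invoke lodge on k=sli, v=ANS, and see ja.
I use scanf on p=/, yielding [gutroste, pusne, zadra].

Answer: [gutroste, pusne, zadra]


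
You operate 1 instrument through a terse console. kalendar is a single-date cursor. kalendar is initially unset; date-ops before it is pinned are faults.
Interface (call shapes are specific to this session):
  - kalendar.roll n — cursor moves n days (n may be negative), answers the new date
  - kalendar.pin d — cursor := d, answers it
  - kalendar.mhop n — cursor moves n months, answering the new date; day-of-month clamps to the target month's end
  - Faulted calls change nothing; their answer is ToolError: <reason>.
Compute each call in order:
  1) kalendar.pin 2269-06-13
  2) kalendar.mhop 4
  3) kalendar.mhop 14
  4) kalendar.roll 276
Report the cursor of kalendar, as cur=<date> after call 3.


I invoke kalendar.pin passing d: 2269-06-13, and see 2269-06-13.
Now I run kalendar.mhop passing n: 4, yielding 2269-10-13.
I call kalendar.mhop passing n: 14: 2270-12-13.
I use kalendar.roll passing n: 276, and observe 2271-09-15.

Answer: cur=2270-12-13


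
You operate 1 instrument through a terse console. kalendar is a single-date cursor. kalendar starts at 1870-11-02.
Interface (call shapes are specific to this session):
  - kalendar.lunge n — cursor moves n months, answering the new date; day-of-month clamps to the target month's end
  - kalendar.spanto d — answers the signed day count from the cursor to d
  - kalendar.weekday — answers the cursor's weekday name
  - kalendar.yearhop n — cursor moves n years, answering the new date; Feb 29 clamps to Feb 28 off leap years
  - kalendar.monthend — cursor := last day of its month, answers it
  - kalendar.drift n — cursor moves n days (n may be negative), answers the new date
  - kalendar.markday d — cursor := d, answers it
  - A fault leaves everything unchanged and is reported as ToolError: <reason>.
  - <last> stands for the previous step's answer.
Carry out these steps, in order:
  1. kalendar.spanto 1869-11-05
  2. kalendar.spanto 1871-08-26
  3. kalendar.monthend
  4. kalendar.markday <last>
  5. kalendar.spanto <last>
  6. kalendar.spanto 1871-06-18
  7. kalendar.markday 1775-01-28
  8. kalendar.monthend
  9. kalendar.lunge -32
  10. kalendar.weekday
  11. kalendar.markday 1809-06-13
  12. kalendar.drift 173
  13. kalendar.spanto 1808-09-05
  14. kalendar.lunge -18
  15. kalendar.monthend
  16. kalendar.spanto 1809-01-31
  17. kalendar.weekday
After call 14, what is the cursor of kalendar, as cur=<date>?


Answer: cur=1808-06-03

Derivation:
-> kalendar.spanto(d='1869-11-05')
<- -362
-> kalendar.spanto(d='1871-08-26')
<- 297
-> kalendar.monthend()
<- 1870-11-30
-> kalendar.markday(d='<last>')
<- 1870-11-30
-> kalendar.spanto(d='<last>')
<- 0
-> kalendar.spanto(d='1871-06-18')
<- 200
-> kalendar.markday(d='1775-01-28')
<- 1775-01-28
-> kalendar.monthend()
<- 1775-01-31
-> kalendar.lunge(n='-32')
<- 1772-05-31
-> kalendar.weekday()
<- Sunday
-> kalendar.markday(d='1809-06-13')
<- 1809-06-13
-> kalendar.drift(n='173')
<- 1809-12-03
-> kalendar.spanto(d='1808-09-05')
<- -454
-> kalendar.lunge(n='-18')
<- 1808-06-03
-> kalendar.monthend()
<- 1808-06-30
-> kalendar.spanto(d='1809-01-31')
<- 215
-> kalendar.weekday()
<- Thursday


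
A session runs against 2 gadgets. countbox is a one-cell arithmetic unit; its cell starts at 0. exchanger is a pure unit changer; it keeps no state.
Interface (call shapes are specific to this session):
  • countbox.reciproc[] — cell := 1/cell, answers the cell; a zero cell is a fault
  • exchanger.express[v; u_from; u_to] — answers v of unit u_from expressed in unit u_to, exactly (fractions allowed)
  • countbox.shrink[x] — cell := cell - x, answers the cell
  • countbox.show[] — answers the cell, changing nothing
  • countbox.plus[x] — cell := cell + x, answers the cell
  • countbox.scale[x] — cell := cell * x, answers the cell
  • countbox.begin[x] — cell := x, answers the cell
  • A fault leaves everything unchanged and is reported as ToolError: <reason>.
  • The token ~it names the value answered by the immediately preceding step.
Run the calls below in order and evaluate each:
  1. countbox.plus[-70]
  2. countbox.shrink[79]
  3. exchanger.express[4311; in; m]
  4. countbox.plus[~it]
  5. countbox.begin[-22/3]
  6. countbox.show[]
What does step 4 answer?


I call plus with x→-70, — result: -70.
Next I call shrink with x→79, which returns -149.
I call express with v→4311, u_from→in, u_to→m, and see 547497/5000.
I invoke plus with x→~it, giving -197503/5000.
I try begin with x→-22/3, and get -22/3.
Calling show(), and get -22/3.

Answer: -197503/5000


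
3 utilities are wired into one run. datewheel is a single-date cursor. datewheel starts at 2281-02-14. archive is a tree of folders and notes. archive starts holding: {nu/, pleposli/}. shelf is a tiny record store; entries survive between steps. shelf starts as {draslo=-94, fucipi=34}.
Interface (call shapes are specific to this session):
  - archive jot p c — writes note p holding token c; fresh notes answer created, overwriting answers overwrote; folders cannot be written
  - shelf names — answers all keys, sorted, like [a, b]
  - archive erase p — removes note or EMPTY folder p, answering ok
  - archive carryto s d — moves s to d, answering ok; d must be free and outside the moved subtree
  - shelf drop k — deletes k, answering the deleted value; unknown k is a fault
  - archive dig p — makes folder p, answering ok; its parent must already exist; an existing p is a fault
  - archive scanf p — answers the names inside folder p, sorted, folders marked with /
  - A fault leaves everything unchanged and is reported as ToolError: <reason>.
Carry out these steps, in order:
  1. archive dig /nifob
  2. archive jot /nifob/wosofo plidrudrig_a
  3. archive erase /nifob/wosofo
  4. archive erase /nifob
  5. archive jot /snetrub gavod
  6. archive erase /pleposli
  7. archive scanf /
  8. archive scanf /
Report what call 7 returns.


>>> archive dig /nifob
= ok
>>> archive jot /nifob/wosofo plidrudrig_a
= created
>>> archive erase /nifob/wosofo
= ok
>>> archive erase /nifob
= ok
>>> archive jot /snetrub gavod
= created
>>> archive erase /pleposli
= ok
>>> archive scanf /
= [nu/, snetrub]
>>> archive scanf /
= [nu/, snetrub]

Answer: [nu/, snetrub]


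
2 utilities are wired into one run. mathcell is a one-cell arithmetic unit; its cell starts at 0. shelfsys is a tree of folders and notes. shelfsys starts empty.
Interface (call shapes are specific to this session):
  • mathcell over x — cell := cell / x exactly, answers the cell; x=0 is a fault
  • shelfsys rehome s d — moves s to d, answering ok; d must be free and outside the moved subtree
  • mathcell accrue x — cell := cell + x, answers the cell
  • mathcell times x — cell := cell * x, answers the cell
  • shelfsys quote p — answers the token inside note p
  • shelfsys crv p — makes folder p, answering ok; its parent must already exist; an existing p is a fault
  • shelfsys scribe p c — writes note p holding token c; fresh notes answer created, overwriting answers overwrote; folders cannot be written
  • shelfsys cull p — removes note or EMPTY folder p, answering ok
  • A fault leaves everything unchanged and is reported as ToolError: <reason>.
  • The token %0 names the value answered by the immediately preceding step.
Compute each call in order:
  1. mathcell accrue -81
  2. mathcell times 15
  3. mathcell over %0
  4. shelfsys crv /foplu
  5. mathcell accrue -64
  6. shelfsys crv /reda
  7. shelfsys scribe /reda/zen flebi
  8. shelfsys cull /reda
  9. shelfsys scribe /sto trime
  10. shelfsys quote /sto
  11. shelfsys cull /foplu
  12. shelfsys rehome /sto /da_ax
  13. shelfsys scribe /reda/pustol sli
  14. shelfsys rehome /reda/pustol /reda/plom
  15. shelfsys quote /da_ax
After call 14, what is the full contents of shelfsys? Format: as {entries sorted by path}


·→ mathcell accrue(x='-81')
·← -81
·→ mathcell times(x='15')
·← -1215
·→ mathcell over(x='%0')
·← 1
·→ shelfsys crv(p='/foplu')
·← ok
·→ mathcell accrue(x='-64')
·← -63
·→ shelfsys crv(p='/reda')
·← ok
·→ shelfsys scribe(p='/reda/zen', c='flebi')
·← created
·→ shelfsys cull(p='/reda')
·← ToolError: not empty
·→ shelfsys scribe(p='/sto', c='trime')
·← created
·→ shelfsys quote(p='/sto')
·← trime
·→ shelfsys cull(p='/foplu')
·← ok
·→ shelfsys rehome(s='/sto', d='/da_ax')
·← ok
·→ shelfsys scribe(p='/reda/pustol', c='sli')
·← created
·→ shelfsys rehome(s='/reda/pustol', d='/reda/plom')
·← ok
·→ shelfsys quote(p='/da_ax')
·← trime

Answer: {da_ax=trime, reda/, reda/plom=sli, reda/zen=flebi}


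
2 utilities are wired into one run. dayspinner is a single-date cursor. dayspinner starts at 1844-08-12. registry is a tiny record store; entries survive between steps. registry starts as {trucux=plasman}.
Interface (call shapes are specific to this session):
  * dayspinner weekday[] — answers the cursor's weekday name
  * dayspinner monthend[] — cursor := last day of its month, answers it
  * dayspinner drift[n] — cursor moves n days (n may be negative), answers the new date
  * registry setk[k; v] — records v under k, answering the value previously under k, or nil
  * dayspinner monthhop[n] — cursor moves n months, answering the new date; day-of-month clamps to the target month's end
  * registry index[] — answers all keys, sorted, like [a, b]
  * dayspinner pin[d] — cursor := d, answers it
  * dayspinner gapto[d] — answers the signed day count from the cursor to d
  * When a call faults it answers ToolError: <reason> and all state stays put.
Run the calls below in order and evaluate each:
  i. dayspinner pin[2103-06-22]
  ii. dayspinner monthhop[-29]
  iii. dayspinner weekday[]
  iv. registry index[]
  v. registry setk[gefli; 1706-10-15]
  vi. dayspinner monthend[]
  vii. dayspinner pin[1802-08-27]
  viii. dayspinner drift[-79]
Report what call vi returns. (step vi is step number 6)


I invoke dayspinner pin passing d='2103-06-22', giving 2103-06-22.
Calling dayspinner monthhop passing n='-29', giving 2101-01-22.
Next I call dayspinner weekday, and see Saturday.
I try registry index, and observe [trucux].
Calling registry setk passing k='gefli', v='1706-10-15': nil.
Invoking dayspinner monthend: 2101-01-31.
Next I call dayspinner pin passing d='1802-08-27', yielding 1802-08-27.
I call dayspinner drift passing n='-79', yielding 1802-06-09.

Answer: 2101-01-31


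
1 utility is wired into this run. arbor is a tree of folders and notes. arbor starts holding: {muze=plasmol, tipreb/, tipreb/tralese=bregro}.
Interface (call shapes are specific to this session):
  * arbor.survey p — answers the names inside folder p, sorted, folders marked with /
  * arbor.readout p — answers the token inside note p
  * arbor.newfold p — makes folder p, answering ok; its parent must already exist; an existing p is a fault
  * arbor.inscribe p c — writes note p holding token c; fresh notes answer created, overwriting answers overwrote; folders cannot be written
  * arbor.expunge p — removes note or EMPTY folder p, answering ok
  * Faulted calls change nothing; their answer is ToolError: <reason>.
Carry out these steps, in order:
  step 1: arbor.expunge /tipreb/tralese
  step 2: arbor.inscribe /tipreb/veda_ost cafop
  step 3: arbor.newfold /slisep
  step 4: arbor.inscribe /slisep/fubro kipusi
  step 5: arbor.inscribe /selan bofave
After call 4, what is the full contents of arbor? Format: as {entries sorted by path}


Answer: {muze=plasmol, slisep/, slisep/fubro=kipusi, tipreb/, tipreb/veda_ost=cafop}

Derivation:
Calling arbor.expunge with p='/tipreb/tralese', giving ok.
Then arbor.inscribe with p='/tipreb/veda_ost', c='cafop', and get created.
I invoke arbor.newfold with p='/slisep', and see ok.
Using arbor.inscribe with p='/slisep/fubro', c='kipusi', giving created.
I call arbor.inscribe with p='/selan', c='bofave', and see created.


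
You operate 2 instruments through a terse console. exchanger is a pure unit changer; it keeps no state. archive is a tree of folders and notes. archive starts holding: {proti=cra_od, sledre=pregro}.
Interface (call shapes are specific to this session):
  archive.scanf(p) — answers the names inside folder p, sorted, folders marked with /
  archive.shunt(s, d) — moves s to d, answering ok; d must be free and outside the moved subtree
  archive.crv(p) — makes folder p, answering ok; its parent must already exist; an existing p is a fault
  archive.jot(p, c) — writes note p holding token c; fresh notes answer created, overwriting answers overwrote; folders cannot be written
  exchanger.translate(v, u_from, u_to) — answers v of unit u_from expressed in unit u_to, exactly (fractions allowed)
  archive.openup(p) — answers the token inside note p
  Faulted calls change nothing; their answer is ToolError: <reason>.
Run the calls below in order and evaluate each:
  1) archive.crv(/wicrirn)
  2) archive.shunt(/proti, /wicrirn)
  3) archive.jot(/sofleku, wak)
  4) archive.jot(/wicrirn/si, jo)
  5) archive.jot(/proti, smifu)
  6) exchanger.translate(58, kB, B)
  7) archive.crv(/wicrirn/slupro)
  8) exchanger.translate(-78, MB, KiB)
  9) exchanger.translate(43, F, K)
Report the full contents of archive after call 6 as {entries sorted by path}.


Do: archive.crv[/wicrirn]
See: ok
Do: archive.shunt[/proti; /wicrirn]
See: ToolError: exists
Do: archive.jot[/sofleku; wak]
See: created
Do: archive.jot[/wicrirn/si; jo]
See: created
Do: archive.jot[/proti; smifu]
See: overwrote
Do: exchanger.translate[58; kB; B]
See: 58000
Do: archive.crv[/wicrirn/slupro]
See: ok
Do: exchanger.translate[-78; MB; KiB]
See: -609375/8
Do: exchanger.translate[43; F; K]
See: 50267/180

Answer: {proti=smifu, sledre=pregro, sofleku=wak, wicrirn/, wicrirn/si=jo}


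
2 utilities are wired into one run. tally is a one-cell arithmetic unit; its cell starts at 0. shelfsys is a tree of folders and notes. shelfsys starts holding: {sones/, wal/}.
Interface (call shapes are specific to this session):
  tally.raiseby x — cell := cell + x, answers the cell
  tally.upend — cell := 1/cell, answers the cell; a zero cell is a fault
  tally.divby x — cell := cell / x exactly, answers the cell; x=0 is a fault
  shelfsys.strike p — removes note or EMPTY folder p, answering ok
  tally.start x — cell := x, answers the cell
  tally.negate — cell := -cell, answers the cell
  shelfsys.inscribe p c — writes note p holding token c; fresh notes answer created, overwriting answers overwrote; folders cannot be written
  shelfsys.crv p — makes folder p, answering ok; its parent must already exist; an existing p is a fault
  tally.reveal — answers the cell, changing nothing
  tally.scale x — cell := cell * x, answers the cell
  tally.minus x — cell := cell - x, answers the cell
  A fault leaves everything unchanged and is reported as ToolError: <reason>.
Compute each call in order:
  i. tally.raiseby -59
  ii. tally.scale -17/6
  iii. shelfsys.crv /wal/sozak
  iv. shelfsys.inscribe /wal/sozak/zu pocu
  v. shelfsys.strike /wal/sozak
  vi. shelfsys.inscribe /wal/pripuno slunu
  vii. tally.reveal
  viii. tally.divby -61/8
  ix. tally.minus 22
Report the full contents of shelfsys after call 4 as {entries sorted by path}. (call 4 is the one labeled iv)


→ tally.raiseby(-59)
← -59
→ tally.scale(-17/6)
← 1003/6
→ shelfsys.crv(/wal/sozak)
← ok
→ shelfsys.inscribe(/wal/sozak/zu, pocu)
← created
→ shelfsys.strike(/wal/sozak)
← ToolError: not empty
→ shelfsys.inscribe(/wal/pripuno, slunu)
← created
→ tally.reveal()
← 1003/6
→ tally.divby(-61/8)
← -4012/183
→ tally.minus(22)
← -8038/183

Answer: {sones/, wal/, wal/sozak/, wal/sozak/zu=pocu}


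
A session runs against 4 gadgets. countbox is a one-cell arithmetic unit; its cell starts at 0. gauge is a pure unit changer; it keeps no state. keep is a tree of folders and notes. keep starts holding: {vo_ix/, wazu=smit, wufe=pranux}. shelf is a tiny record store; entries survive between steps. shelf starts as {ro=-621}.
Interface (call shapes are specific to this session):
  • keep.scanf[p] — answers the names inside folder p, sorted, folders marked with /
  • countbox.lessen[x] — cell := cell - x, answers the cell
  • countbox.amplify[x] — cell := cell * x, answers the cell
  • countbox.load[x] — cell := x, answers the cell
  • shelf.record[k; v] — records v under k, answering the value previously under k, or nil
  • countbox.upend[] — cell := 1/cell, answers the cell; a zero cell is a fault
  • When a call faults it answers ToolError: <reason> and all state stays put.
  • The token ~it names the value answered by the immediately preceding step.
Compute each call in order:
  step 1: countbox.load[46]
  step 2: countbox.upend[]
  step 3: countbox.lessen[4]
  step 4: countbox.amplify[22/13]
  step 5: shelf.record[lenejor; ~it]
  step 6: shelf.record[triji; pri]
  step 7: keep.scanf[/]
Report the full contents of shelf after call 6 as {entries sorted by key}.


>>> load x='46'
= 46
>>> upend
= 1/46
>>> lessen x='4'
= -183/46
>>> amplify x='22/13'
= -2013/299
>>> record k='lenejor' v='~it'
= nil
>>> record k='triji' v='pri'
= nil
>>> scanf p='/'
= [vo_ix/, wazu, wufe]

Answer: {lenejor=-2013/299, ro=-621, triji=pri}


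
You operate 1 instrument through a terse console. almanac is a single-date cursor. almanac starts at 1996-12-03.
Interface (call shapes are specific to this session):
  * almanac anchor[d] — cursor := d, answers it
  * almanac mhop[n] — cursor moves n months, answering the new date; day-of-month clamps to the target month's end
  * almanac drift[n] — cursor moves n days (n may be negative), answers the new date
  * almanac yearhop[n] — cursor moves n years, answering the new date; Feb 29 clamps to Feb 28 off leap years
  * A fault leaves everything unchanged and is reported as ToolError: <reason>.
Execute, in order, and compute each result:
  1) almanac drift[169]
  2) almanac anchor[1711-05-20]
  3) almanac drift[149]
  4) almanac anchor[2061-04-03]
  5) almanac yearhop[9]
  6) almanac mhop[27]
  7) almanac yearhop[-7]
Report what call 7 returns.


==> almanac drift(n='169')
<== 1997-05-21
==> almanac anchor(d='1711-05-20')
<== 1711-05-20
==> almanac drift(n='149')
<== 1711-10-16
==> almanac anchor(d='2061-04-03')
<== 2061-04-03
==> almanac yearhop(n='9')
<== 2070-04-03
==> almanac mhop(n='27')
<== 2072-07-03
==> almanac yearhop(n='-7')
<== 2065-07-03

Answer: 2065-07-03


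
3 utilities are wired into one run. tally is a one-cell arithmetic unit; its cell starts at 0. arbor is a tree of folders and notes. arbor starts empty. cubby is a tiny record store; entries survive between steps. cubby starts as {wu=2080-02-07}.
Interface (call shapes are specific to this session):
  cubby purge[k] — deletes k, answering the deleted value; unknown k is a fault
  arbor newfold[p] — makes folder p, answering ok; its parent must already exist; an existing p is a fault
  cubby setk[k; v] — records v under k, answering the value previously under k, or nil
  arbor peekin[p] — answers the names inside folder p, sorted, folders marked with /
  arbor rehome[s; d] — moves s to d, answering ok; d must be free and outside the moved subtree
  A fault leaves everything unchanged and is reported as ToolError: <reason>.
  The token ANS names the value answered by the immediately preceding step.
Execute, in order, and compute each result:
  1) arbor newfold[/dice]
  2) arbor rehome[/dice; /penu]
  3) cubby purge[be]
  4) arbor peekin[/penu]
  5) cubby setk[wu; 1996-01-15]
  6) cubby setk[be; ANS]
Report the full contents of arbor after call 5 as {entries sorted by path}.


-- arbor newfold(p→/dice) -> ok
-- arbor rehome(s→/dice, d→/penu) -> ok
-- cubby purge(k→be) -> ToolError: no such key be
-- arbor peekin(p→/penu) -> []
-- cubby setk(k→wu, v→1996-01-15) -> 2080-02-07
-- cubby setk(k→be, v→ANS) -> nil

Answer: {penu/}


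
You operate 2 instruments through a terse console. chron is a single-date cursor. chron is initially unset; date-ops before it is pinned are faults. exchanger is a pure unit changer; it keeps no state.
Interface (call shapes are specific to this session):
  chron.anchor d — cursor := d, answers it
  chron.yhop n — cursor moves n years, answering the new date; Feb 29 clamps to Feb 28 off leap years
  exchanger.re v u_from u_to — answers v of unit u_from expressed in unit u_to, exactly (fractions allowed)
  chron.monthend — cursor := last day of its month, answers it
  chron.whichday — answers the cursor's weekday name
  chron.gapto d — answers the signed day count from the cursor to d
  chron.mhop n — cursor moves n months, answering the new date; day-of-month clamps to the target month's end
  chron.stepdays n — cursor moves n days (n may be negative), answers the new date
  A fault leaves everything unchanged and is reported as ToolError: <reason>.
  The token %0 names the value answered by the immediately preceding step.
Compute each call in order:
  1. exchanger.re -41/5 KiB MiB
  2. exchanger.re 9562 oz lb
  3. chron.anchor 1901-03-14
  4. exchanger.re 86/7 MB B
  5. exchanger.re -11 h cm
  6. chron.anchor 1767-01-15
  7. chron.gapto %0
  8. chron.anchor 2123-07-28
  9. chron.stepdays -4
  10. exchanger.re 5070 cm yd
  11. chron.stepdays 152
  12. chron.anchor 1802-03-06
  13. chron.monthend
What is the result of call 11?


Answer: 2123-12-23

Derivation:
I run exchanger.re(v: -41/5, u_from: KiB, u_to: MiB), and observe -41/5120.
I run exchanger.re(v: 9562, u_from: oz, u_to: lb), and observe 4781/8.
Next I call chron.anchor(d: 1901-03-14), and see 1901-03-14.
Now I run exchanger.re(v: 86/7, u_from: MB, u_to: B), — result: 86000000/7.
I call exchanger.re(v: -11, u_from: h, u_to: cm), — result: ToolError: incompatible units.
Then chron.anchor(d: 1767-01-15), which returns 1767-01-15.
I try chron.gapto(d: %0), yielding 0.
Then chron.anchor(d: 2123-07-28), which returns 2123-07-28.
Invoking chron.stepdays(n: -4), giving 2123-07-24.
I use exchanger.re(v: 5070, u_from: cm, u_to: yd): 21125/381.
Calling chron.stepdays(n: 152), which returns 2123-12-23.
Now I run chron.anchor(d: 1802-03-06), — result: 1802-03-06.
I run chron.monthend, — result: 1802-03-31.


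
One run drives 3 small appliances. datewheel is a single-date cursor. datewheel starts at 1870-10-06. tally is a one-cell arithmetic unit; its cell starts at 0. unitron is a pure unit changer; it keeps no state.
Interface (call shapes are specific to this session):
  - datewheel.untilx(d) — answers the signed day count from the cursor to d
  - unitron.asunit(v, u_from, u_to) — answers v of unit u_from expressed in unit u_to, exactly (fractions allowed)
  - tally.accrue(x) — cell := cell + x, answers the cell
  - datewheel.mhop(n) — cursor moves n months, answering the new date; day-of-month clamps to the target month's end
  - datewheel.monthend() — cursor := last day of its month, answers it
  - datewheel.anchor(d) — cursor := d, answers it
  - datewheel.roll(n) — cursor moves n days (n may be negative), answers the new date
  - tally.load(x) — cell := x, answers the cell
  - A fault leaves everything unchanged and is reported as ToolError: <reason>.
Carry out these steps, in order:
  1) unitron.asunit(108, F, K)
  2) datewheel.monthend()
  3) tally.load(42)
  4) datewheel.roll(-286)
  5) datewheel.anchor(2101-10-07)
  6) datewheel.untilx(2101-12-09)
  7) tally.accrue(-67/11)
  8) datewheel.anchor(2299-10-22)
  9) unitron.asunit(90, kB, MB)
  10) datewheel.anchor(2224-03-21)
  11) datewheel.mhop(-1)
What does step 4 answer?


Do: asunit[108; F; K]
See: 56767/180
Do: monthend[]
See: 1870-10-31
Do: load[42]
See: 42
Do: roll[-286]
See: 1870-01-18
Do: anchor[2101-10-07]
See: 2101-10-07
Do: untilx[2101-12-09]
See: 63
Do: accrue[-67/11]
See: 395/11
Do: anchor[2299-10-22]
See: 2299-10-22
Do: asunit[90; kB; MB]
See: 9/100
Do: anchor[2224-03-21]
See: 2224-03-21
Do: mhop[-1]
See: 2224-02-21

Answer: 1870-01-18


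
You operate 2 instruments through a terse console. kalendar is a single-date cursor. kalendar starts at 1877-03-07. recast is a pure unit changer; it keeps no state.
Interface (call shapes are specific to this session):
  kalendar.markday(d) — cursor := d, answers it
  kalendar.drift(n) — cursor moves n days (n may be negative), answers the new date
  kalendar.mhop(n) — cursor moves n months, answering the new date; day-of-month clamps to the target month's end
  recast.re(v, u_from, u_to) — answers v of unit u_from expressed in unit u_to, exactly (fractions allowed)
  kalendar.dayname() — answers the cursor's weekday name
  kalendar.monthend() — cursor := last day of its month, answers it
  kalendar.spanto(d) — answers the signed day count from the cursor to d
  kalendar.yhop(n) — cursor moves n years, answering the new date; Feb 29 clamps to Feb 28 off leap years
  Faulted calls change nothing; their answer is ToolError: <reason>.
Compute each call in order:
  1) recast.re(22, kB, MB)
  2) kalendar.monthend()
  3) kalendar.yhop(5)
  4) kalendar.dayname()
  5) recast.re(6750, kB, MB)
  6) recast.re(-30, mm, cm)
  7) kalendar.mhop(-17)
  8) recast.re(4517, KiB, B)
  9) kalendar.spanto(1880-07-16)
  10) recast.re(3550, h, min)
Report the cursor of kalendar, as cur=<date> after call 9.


Answer: cur=1880-10-31

Derivation:
-- 1. recast.re(v→22, u_from→kB, u_to→MB) -> 11/500
-- 2. kalendar.monthend() -> 1877-03-31
-- 3. kalendar.yhop(n→5) -> 1882-03-31
-- 4. kalendar.dayname() -> Friday
-- 5. recast.re(v→6750, u_from→kB, u_to→MB) -> 27/4
-- 6. recast.re(v→-30, u_from→mm, u_to→cm) -> -3
-- 7. kalendar.mhop(n→-17) -> 1880-10-31
-- 8. recast.re(v→4517, u_from→KiB, u_to→B) -> 4625408
-- 9. kalendar.spanto(d→1880-07-16) -> -107
-- 10. recast.re(v→3550, u_from→h, u_to→min) -> 213000


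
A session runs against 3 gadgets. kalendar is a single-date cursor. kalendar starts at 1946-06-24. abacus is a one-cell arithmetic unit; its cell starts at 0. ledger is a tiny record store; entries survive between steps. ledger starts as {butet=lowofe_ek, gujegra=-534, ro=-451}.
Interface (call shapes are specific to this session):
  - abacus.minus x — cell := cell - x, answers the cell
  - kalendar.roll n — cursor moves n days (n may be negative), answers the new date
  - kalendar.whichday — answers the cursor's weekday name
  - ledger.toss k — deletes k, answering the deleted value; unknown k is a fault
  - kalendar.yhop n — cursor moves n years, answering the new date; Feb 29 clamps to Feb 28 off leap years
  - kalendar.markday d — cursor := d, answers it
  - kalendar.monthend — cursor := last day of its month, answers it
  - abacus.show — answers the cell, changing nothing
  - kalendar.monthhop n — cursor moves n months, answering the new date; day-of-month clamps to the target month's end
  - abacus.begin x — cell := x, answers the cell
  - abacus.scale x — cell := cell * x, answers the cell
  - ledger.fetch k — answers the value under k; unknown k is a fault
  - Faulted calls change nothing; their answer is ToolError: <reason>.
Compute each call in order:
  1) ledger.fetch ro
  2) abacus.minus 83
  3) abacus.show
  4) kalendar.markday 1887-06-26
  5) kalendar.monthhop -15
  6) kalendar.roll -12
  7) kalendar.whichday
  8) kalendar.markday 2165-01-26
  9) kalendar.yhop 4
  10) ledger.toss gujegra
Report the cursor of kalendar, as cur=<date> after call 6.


Answer: cur=1886-03-14

Derivation:
>> ledger.fetch(k: ro)
<< -451
>> abacus.minus(x: 83)
<< -83
>> abacus.show()
<< -83
>> kalendar.markday(d: 1887-06-26)
<< 1887-06-26
>> kalendar.monthhop(n: -15)
<< 1886-03-26
>> kalendar.roll(n: -12)
<< 1886-03-14
>> kalendar.whichday()
<< Sunday
>> kalendar.markday(d: 2165-01-26)
<< 2165-01-26
>> kalendar.yhop(n: 4)
<< 2169-01-26
>> ledger.toss(k: gujegra)
<< -534


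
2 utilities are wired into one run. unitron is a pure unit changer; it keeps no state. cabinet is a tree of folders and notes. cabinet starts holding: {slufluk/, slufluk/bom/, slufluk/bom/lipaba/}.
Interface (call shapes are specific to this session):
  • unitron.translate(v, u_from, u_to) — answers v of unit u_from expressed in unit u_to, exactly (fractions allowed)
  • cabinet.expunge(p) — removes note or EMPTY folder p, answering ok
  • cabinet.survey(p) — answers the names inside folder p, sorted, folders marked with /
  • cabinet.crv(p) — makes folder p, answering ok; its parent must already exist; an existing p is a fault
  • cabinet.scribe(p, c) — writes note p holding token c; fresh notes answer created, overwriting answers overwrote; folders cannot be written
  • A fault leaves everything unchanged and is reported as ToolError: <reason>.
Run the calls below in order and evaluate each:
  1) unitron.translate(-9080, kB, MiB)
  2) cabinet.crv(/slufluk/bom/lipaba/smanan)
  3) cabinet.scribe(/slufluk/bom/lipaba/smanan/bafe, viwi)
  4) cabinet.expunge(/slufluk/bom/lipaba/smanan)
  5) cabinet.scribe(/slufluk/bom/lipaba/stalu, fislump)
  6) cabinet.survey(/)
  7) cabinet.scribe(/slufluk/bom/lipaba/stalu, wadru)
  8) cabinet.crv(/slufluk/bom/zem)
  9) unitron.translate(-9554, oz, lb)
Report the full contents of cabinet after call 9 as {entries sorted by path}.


Answer: {slufluk/, slufluk/bom/, slufluk/bom/lipaba/, slufluk/bom/lipaba/smanan/, slufluk/bom/lipaba/smanan/bafe=viwi, slufluk/bom/lipaba/stalu=wadru, slufluk/bom/zem/}

Derivation:
% translate(v=-9080, u_from=kB, u_to=MiB) -> -141875/16384
% crv(p=/slufluk/bom/lipaba/smanan) -> ok
% scribe(p=/slufluk/bom/lipaba/smanan/bafe, c=viwi) -> created
% expunge(p=/slufluk/bom/lipaba/smanan) -> ToolError: not empty
% scribe(p=/slufluk/bom/lipaba/stalu, c=fislump) -> created
% survey(p=/) -> [slufluk/]
% scribe(p=/slufluk/bom/lipaba/stalu, c=wadru) -> overwrote
% crv(p=/slufluk/bom/zem) -> ok
% translate(v=-9554, u_from=oz, u_to=lb) -> -4777/8


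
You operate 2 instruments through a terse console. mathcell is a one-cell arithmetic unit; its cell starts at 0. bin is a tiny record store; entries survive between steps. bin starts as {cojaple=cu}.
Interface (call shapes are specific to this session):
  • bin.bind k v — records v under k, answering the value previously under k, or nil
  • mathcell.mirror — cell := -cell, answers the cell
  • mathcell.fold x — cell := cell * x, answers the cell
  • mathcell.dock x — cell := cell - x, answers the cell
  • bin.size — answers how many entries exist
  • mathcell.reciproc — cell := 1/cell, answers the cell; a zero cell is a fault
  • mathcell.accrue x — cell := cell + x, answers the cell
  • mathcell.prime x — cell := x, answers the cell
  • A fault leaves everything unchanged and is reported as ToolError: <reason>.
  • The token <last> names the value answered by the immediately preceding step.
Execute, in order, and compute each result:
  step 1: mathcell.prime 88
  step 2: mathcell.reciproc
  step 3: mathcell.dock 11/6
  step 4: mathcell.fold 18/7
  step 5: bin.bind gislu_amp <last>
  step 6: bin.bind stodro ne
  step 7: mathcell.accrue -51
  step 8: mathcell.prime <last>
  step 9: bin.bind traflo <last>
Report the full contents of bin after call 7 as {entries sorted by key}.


Answer: {cojaple=cu, gislu_amp=-1443/308, stodro=ne}

Derivation:
;; 1. mathcell.prime(x→88) == 88
;; 2. mathcell.reciproc() == 1/88
;; 3. mathcell.dock(x→11/6) == -481/264
;; 4. mathcell.fold(x→18/7) == -1443/308
;; 5. bin.bind(k→gislu_amp, v→<last>) == nil
;; 6. bin.bind(k→stodro, v→ne) == nil
;; 7. mathcell.accrue(x→-51) == -17151/308
;; 8. mathcell.prime(x→<last>) == -17151/308
;; 9. bin.bind(k→traflo, v→<last>) == nil


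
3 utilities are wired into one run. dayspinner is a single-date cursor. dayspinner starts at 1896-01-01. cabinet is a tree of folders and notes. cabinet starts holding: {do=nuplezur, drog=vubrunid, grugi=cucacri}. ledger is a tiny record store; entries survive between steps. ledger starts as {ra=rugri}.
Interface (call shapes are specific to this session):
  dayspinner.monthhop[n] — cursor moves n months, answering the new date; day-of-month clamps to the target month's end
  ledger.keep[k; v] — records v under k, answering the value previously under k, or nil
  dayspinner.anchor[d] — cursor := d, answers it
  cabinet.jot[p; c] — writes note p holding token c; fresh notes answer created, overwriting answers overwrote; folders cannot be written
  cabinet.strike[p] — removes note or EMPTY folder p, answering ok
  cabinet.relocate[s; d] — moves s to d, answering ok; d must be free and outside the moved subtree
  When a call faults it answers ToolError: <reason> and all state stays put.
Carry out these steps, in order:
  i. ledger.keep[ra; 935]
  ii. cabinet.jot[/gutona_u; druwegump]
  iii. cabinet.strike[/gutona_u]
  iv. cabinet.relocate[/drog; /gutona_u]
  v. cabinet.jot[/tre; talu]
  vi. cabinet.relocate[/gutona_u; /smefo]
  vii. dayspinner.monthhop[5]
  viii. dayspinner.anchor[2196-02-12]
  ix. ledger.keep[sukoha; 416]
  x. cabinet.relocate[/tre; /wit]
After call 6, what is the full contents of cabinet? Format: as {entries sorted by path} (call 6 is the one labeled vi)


Answer: {do=nuplezur, grugi=cucacri, smefo=vubrunid, tre=talu}

Derivation:
% keep(k: ra, v: 935) : rugri
% jot(p: /gutona_u, c: druwegump) : created
% strike(p: /gutona_u) : ok
% relocate(s: /drog, d: /gutona_u) : ok
% jot(p: /tre, c: talu) : created
% relocate(s: /gutona_u, d: /smefo) : ok
% monthhop(n: 5) : 1896-06-01
% anchor(d: 2196-02-12) : 2196-02-12
% keep(k: sukoha, v: 416) : nil
% relocate(s: /tre, d: /wit) : ok


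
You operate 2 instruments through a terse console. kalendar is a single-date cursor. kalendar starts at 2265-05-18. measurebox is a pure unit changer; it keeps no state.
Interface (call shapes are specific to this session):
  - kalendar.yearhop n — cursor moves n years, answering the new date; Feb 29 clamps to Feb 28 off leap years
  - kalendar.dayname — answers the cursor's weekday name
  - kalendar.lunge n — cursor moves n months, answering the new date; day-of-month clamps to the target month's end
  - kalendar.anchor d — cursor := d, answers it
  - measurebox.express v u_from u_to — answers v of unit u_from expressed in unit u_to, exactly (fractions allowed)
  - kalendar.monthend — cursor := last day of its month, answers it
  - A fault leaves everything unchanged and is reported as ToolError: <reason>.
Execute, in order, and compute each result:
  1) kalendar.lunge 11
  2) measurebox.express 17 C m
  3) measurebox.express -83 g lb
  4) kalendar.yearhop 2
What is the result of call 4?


Answer: 2268-04-18

Derivation:
// 1. kalendar.lunge(n: 11) == 2266-04-18
// 2. measurebox.express(v: 17, u_from: C, u_to: m) == ToolError: incompatible units
// 3. measurebox.express(v: -83, u_from: g, u_to: lb) == -8300000/45359237
// 4. kalendar.yearhop(n: 2) == 2268-04-18


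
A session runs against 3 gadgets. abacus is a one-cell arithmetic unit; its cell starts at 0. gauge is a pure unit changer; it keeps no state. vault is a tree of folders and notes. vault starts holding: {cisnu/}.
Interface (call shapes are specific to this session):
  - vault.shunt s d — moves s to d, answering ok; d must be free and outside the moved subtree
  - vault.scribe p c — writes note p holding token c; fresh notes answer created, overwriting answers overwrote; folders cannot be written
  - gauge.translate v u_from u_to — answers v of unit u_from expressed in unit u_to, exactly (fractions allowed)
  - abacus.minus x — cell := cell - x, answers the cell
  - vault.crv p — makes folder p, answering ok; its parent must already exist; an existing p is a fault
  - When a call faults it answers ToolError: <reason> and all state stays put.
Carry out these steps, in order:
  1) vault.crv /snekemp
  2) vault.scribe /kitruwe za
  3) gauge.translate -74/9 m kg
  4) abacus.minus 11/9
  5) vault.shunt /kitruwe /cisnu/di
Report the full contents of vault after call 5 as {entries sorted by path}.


Answer: {cisnu/, cisnu/di=za, snekemp/}

Derivation:
>> vault.crv(p→/snekemp)
<< ok
>> vault.scribe(p→/kitruwe, c→za)
<< created
>> gauge.translate(v→-74/9, u_from→m, u_to→kg)
<< ToolError: incompatible units
>> abacus.minus(x→11/9)
<< -11/9
>> vault.shunt(s→/kitruwe, d→/cisnu/di)
<< ok
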